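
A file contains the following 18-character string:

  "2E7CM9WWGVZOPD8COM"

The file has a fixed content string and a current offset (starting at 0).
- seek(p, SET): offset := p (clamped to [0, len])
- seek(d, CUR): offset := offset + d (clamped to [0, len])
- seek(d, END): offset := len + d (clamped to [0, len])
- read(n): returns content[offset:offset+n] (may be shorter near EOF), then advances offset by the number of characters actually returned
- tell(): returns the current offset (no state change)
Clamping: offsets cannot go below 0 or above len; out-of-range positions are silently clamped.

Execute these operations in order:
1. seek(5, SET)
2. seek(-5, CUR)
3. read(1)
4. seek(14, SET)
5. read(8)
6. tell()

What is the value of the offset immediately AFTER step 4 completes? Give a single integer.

Answer: 14

Derivation:
After 1 (seek(5, SET)): offset=5
After 2 (seek(-5, CUR)): offset=0
After 3 (read(1)): returned '2', offset=1
After 4 (seek(14, SET)): offset=14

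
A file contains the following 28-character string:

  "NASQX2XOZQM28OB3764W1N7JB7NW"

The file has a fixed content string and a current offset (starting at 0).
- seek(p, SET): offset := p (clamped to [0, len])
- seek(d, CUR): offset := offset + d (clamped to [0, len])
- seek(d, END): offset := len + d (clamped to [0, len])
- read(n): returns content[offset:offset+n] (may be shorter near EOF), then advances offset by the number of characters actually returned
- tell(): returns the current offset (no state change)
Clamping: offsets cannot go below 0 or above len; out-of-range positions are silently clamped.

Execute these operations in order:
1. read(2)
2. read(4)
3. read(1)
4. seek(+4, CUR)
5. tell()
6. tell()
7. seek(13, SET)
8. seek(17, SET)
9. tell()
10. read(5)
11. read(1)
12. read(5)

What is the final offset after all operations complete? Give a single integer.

Answer: 28

Derivation:
After 1 (read(2)): returned 'NA', offset=2
After 2 (read(4)): returned 'SQX2', offset=6
After 3 (read(1)): returned 'X', offset=7
After 4 (seek(+4, CUR)): offset=11
After 5 (tell()): offset=11
After 6 (tell()): offset=11
After 7 (seek(13, SET)): offset=13
After 8 (seek(17, SET)): offset=17
After 9 (tell()): offset=17
After 10 (read(5)): returned '64W1N', offset=22
After 11 (read(1)): returned '7', offset=23
After 12 (read(5)): returned 'JB7NW', offset=28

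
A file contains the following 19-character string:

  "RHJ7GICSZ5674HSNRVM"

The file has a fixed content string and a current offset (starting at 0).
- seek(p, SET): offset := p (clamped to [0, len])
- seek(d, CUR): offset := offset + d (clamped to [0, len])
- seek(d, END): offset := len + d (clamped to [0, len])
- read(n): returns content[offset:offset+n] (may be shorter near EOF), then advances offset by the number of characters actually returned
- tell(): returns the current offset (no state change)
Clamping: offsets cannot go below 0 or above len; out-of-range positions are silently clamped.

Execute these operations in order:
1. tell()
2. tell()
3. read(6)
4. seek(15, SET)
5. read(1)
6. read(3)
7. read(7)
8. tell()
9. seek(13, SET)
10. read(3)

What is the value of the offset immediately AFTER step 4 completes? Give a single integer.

Answer: 15

Derivation:
After 1 (tell()): offset=0
After 2 (tell()): offset=0
After 3 (read(6)): returned 'RHJ7GI', offset=6
After 4 (seek(15, SET)): offset=15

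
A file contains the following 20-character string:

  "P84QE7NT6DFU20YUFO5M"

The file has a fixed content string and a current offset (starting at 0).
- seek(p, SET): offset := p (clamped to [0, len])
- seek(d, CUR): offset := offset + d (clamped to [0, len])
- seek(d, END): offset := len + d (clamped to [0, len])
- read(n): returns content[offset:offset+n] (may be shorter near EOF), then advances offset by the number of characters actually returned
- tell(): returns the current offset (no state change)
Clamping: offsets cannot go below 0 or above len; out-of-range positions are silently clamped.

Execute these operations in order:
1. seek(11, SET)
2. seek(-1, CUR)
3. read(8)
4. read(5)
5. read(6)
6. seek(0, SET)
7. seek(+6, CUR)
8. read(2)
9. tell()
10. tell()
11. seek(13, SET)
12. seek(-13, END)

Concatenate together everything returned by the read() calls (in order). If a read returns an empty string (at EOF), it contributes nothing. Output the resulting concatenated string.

Answer: FU20YUFO5MNT

Derivation:
After 1 (seek(11, SET)): offset=11
After 2 (seek(-1, CUR)): offset=10
After 3 (read(8)): returned 'FU20YUFO', offset=18
After 4 (read(5)): returned '5M', offset=20
After 5 (read(6)): returned '', offset=20
After 6 (seek(0, SET)): offset=0
After 7 (seek(+6, CUR)): offset=6
After 8 (read(2)): returned 'NT', offset=8
After 9 (tell()): offset=8
After 10 (tell()): offset=8
After 11 (seek(13, SET)): offset=13
After 12 (seek(-13, END)): offset=7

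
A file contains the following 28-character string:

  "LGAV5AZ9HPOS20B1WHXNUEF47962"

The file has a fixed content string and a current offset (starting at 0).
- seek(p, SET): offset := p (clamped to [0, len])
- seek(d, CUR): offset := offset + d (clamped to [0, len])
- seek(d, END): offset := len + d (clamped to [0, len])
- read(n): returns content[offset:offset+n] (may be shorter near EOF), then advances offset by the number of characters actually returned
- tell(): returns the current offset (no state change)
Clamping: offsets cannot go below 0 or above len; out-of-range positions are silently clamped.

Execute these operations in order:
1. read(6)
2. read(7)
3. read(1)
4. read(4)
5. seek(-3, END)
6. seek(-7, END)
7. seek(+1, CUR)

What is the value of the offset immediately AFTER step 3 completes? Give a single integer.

After 1 (read(6)): returned 'LGAV5A', offset=6
After 2 (read(7)): returned 'Z9HPOS2', offset=13
After 3 (read(1)): returned '0', offset=14

Answer: 14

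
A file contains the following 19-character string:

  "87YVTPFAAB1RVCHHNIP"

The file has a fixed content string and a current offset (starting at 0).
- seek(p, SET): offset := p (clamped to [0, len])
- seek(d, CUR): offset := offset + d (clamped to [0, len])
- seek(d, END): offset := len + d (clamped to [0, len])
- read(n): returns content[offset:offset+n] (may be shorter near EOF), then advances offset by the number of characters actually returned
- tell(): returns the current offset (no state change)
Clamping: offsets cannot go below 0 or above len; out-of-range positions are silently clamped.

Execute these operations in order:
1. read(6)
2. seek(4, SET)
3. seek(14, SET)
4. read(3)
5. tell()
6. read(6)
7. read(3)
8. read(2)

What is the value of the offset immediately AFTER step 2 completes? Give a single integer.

After 1 (read(6)): returned '87YVTP', offset=6
After 2 (seek(4, SET)): offset=4

Answer: 4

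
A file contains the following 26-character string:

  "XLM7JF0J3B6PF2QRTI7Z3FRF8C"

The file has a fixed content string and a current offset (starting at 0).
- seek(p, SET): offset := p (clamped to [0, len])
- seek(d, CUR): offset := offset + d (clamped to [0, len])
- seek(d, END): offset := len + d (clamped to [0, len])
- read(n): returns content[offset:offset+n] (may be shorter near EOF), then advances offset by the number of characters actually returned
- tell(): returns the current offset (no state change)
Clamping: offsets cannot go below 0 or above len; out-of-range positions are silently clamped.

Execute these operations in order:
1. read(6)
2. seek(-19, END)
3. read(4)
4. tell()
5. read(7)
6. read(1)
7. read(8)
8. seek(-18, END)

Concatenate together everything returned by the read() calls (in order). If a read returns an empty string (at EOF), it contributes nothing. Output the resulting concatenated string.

After 1 (read(6)): returned 'XLM7JF', offset=6
After 2 (seek(-19, END)): offset=7
After 3 (read(4)): returned 'J3B6', offset=11
After 4 (tell()): offset=11
After 5 (read(7)): returned 'PF2QRTI', offset=18
After 6 (read(1)): returned '7', offset=19
After 7 (read(8)): returned 'Z3FRF8C', offset=26
After 8 (seek(-18, END)): offset=8

Answer: XLM7JFJ3B6PF2QRTI7Z3FRF8C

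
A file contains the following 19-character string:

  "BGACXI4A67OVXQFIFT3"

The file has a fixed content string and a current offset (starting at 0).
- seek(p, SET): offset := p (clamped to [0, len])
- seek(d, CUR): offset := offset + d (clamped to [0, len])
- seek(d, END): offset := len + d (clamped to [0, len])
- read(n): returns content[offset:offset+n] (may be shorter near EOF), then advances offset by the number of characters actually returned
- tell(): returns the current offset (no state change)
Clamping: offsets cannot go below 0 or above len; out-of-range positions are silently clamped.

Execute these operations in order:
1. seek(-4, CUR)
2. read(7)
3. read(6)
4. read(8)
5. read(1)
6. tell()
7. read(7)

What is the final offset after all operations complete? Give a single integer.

Answer: 19

Derivation:
After 1 (seek(-4, CUR)): offset=0
After 2 (read(7)): returned 'BGACXI4', offset=7
After 3 (read(6)): returned 'A67OVX', offset=13
After 4 (read(8)): returned 'QFIFT3', offset=19
After 5 (read(1)): returned '', offset=19
After 6 (tell()): offset=19
After 7 (read(7)): returned '', offset=19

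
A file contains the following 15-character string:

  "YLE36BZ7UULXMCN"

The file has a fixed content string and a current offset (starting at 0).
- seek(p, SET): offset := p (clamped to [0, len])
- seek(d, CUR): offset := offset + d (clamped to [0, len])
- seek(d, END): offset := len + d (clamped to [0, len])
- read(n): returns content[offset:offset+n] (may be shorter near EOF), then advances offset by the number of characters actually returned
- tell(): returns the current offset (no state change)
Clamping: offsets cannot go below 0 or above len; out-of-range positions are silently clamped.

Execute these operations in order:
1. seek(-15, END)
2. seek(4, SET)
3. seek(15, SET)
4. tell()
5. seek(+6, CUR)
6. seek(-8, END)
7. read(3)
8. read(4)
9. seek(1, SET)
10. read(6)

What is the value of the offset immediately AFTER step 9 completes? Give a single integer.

After 1 (seek(-15, END)): offset=0
After 2 (seek(4, SET)): offset=4
After 3 (seek(15, SET)): offset=15
After 4 (tell()): offset=15
After 5 (seek(+6, CUR)): offset=15
After 6 (seek(-8, END)): offset=7
After 7 (read(3)): returned '7UU', offset=10
After 8 (read(4)): returned 'LXMC', offset=14
After 9 (seek(1, SET)): offset=1

Answer: 1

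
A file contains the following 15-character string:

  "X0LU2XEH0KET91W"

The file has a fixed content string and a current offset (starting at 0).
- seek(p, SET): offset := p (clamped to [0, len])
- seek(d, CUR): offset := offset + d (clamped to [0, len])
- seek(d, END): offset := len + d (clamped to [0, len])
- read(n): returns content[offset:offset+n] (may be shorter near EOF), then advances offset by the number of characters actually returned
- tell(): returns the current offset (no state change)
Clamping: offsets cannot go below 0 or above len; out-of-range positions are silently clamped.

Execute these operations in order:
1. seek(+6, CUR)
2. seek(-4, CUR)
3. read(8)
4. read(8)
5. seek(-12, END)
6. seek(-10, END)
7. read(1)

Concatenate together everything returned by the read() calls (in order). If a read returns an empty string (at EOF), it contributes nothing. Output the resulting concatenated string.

After 1 (seek(+6, CUR)): offset=6
After 2 (seek(-4, CUR)): offset=2
After 3 (read(8)): returned 'LU2XEH0K', offset=10
After 4 (read(8)): returned 'ET91W', offset=15
After 5 (seek(-12, END)): offset=3
After 6 (seek(-10, END)): offset=5
After 7 (read(1)): returned 'X', offset=6

Answer: LU2XEH0KET91WX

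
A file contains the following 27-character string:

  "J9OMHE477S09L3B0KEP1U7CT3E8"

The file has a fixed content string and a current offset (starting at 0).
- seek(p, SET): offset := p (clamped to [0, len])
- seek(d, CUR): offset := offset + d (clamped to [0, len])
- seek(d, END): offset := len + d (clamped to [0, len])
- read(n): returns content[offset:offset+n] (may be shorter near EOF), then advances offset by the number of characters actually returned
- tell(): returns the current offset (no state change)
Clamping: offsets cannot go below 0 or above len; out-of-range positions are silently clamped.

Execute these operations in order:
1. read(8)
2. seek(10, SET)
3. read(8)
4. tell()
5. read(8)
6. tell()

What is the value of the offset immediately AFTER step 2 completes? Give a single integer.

After 1 (read(8)): returned 'J9OMHE47', offset=8
After 2 (seek(10, SET)): offset=10

Answer: 10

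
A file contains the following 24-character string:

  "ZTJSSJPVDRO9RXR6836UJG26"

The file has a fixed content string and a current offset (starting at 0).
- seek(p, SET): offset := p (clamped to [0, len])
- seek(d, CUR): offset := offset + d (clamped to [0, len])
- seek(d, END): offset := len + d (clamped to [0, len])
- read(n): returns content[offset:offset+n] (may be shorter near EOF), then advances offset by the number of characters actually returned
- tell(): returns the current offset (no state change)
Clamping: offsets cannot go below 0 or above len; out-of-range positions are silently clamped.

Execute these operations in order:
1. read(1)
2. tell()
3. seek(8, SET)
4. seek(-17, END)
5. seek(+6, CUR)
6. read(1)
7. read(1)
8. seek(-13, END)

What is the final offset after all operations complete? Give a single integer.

After 1 (read(1)): returned 'Z', offset=1
After 2 (tell()): offset=1
After 3 (seek(8, SET)): offset=8
After 4 (seek(-17, END)): offset=7
After 5 (seek(+6, CUR)): offset=13
After 6 (read(1)): returned 'X', offset=14
After 7 (read(1)): returned 'R', offset=15
After 8 (seek(-13, END)): offset=11

Answer: 11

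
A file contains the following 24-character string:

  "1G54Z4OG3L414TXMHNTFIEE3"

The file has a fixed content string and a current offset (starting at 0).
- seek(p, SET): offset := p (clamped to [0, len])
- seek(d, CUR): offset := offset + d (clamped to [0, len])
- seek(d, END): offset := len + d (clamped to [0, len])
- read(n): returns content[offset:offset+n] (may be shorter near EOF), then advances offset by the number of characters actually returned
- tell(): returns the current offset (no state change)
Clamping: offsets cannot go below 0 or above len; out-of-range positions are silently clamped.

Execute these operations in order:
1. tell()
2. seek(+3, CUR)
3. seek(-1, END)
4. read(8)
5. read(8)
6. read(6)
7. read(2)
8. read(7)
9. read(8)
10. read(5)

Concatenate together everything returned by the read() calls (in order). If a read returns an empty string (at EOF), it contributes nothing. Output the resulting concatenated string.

Answer: 3

Derivation:
After 1 (tell()): offset=0
After 2 (seek(+3, CUR)): offset=3
After 3 (seek(-1, END)): offset=23
After 4 (read(8)): returned '3', offset=24
After 5 (read(8)): returned '', offset=24
After 6 (read(6)): returned '', offset=24
After 7 (read(2)): returned '', offset=24
After 8 (read(7)): returned '', offset=24
After 9 (read(8)): returned '', offset=24
After 10 (read(5)): returned '', offset=24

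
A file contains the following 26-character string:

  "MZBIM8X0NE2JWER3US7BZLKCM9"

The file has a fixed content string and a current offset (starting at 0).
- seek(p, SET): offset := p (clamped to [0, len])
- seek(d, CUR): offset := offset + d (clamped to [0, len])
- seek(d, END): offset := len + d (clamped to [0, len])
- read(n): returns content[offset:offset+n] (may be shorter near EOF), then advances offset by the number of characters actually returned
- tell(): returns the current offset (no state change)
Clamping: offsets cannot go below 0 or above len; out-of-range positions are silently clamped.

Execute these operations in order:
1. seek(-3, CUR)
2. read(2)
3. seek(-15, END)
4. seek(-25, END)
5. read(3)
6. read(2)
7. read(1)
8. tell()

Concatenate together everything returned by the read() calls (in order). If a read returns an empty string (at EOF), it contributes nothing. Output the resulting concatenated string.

Answer: MZZBIM8X

Derivation:
After 1 (seek(-3, CUR)): offset=0
After 2 (read(2)): returned 'MZ', offset=2
After 3 (seek(-15, END)): offset=11
After 4 (seek(-25, END)): offset=1
After 5 (read(3)): returned 'ZBI', offset=4
After 6 (read(2)): returned 'M8', offset=6
After 7 (read(1)): returned 'X', offset=7
After 8 (tell()): offset=7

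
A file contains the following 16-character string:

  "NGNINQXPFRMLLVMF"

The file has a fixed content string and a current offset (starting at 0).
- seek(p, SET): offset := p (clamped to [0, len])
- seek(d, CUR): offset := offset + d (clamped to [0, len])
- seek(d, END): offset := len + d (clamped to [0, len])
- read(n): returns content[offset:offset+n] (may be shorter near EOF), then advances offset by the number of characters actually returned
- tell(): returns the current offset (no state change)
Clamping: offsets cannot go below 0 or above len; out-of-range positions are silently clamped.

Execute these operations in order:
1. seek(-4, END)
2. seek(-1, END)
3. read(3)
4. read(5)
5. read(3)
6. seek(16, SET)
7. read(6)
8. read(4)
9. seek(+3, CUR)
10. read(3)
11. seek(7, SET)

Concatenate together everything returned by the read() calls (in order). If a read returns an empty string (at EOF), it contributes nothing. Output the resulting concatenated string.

Answer: F

Derivation:
After 1 (seek(-4, END)): offset=12
After 2 (seek(-1, END)): offset=15
After 3 (read(3)): returned 'F', offset=16
After 4 (read(5)): returned '', offset=16
After 5 (read(3)): returned '', offset=16
After 6 (seek(16, SET)): offset=16
After 7 (read(6)): returned '', offset=16
After 8 (read(4)): returned '', offset=16
After 9 (seek(+3, CUR)): offset=16
After 10 (read(3)): returned '', offset=16
After 11 (seek(7, SET)): offset=7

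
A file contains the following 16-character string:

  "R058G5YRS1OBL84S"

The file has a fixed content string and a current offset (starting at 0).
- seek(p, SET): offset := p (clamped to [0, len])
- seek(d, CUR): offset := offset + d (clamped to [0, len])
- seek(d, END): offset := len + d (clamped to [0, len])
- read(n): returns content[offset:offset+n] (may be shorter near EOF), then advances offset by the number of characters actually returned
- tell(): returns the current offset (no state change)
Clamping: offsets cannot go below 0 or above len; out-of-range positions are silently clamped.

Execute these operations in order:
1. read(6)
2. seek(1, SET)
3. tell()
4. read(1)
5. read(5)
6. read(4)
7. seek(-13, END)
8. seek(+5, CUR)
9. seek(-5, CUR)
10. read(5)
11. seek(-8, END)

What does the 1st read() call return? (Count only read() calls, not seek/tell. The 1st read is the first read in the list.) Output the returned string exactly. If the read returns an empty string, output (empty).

After 1 (read(6)): returned 'R058G5', offset=6
After 2 (seek(1, SET)): offset=1
After 3 (tell()): offset=1
After 4 (read(1)): returned '0', offset=2
After 5 (read(5)): returned '58G5Y', offset=7
After 6 (read(4)): returned 'RS1O', offset=11
After 7 (seek(-13, END)): offset=3
After 8 (seek(+5, CUR)): offset=8
After 9 (seek(-5, CUR)): offset=3
After 10 (read(5)): returned '8G5YR', offset=8
After 11 (seek(-8, END)): offset=8

Answer: R058G5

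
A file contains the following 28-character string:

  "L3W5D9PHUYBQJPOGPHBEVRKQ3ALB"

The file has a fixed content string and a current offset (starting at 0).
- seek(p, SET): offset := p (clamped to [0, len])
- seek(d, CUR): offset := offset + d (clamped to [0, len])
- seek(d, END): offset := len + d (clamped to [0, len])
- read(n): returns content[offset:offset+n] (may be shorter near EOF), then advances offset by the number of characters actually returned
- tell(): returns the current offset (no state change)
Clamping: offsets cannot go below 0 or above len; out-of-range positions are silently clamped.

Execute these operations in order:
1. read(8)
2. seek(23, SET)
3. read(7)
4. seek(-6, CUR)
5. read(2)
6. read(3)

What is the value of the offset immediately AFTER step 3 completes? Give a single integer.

Answer: 28

Derivation:
After 1 (read(8)): returned 'L3W5D9PH', offset=8
After 2 (seek(23, SET)): offset=23
After 3 (read(7)): returned 'Q3ALB', offset=28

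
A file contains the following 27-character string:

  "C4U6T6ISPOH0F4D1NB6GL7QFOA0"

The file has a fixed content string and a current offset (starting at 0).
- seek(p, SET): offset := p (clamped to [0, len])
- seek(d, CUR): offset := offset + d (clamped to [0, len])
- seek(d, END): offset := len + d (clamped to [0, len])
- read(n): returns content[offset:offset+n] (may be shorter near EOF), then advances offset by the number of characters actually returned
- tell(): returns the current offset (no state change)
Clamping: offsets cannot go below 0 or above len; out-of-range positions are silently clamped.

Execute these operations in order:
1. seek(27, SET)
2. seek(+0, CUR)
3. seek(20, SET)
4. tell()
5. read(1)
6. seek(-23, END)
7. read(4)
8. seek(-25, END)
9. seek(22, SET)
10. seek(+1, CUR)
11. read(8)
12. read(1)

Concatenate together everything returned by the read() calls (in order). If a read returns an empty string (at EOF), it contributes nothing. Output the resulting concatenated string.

Answer: LT6ISFOA0

Derivation:
After 1 (seek(27, SET)): offset=27
After 2 (seek(+0, CUR)): offset=27
After 3 (seek(20, SET)): offset=20
After 4 (tell()): offset=20
After 5 (read(1)): returned 'L', offset=21
After 6 (seek(-23, END)): offset=4
After 7 (read(4)): returned 'T6IS', offset=8
After 8 (seek(-25, END)): offset=2
After 9 (seek(22, SET)): offset=22
After 10 (seek(+1, CUR)): offset=23
After 11 (read(8)): returned 'FOA0', offset=27
After 12 (read(1)): returned '', offset=27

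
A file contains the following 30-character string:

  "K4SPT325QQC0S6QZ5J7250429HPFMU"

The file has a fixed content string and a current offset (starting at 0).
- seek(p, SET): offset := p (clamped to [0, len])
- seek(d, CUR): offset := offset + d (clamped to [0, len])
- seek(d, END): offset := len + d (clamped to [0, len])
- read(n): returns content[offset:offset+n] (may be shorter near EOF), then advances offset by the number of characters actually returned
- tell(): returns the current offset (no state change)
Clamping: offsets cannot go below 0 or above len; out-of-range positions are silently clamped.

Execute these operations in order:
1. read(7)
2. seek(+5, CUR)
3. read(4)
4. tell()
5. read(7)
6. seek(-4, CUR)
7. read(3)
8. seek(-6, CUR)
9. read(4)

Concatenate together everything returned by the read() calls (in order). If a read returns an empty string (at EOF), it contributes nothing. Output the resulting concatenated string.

Answer: K4SPT32S6QZ5J725042505J72

Derivation:
After 1 (read(7)): returned 'K4SPT32', offset=7
After 2 (seek(+5, CUR)): offset=12
After 3 (read(4)): returned 'S6QZ', offset=16
After 4 (tell()): offset=16
After 5 (read(7)): returned '5J72504', offset=23
After 6 (seek(-4, CUR)): offset=19
After 7 (read(3)): returned '250', offset=22
After 8 (seek(-6, CUR)): offset=16
After 9 (read(4)): returned '5J72', offset=20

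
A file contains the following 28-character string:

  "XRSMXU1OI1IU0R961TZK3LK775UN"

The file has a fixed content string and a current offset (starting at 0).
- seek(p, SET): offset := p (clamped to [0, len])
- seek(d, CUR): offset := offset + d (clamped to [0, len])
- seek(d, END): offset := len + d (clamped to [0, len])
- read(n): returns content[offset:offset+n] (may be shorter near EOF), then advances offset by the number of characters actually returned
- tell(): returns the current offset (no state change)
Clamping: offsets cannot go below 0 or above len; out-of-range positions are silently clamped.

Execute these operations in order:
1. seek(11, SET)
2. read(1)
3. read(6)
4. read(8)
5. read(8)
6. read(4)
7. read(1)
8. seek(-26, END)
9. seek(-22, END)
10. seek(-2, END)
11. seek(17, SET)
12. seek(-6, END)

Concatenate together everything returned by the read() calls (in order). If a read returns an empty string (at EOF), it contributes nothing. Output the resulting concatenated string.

After 1 (seek(11, SET)): offset=11
After 2 (read(1)): returned 'U', offset=12
After 3 (read(6)): returned '0R961T', offset=18
After 4 (read(8)): returned 'ZK3LK775', offset=26
After 5 (read(8)): returned 'UN', offset=28
After 6 (read(4)): returned '', offset=28
After 7 (read(1)): returned '', offset=28
After 8 (seek(-26, END)): offset=2
After 9 (seek(-22, END)): offset=6
After 10 (seek(-2, END)): offset=26
After 11 (seek(17, SET)): offset=17
After 12 (seek(-6, END)): offset=22

Answer: U0R961TZK3LK775UN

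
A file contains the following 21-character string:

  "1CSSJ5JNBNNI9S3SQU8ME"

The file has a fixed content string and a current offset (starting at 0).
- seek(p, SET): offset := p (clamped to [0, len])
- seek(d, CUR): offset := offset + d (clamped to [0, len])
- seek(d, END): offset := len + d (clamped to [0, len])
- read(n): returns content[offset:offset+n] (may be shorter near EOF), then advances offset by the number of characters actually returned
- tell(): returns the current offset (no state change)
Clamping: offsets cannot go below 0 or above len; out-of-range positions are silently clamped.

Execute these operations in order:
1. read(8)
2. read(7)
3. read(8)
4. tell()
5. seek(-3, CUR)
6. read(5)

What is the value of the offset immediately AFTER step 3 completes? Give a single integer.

Answer: 21

Derivation:
After 1 (read(8)): returned '1CSSJ5JN', offset=8
After 2 (read(7)): returned 'BNNI9S3', offset=15
After 3 (read(8)): returned 'SQU8ME', offset=21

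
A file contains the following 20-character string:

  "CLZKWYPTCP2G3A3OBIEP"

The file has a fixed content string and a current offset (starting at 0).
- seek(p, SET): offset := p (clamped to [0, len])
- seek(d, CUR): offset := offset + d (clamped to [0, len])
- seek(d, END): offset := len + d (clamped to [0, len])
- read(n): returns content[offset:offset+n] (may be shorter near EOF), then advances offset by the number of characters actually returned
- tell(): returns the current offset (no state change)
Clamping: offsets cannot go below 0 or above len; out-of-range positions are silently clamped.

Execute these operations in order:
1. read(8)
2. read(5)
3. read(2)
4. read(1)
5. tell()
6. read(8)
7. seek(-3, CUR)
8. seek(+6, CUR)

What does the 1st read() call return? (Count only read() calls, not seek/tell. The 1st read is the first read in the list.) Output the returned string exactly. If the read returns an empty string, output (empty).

After 1 (read(8)): returned 'CLZKWYPT', offset=8
After 2 (read(5)): returned 'CP2G3', offset=13
After 3 (read(2)): returned 'A3', offset=15
After 4 (read(1)): returned 'O', offset=16
After 5 (tell()): offset=16
After 6 (read(8)): returned 'BIEP', offset=20
After 7 (seek(-3, CUR)): offset=17
After 8 (seek(+6, CUR)): offset=20

Answer: CLZKWYPT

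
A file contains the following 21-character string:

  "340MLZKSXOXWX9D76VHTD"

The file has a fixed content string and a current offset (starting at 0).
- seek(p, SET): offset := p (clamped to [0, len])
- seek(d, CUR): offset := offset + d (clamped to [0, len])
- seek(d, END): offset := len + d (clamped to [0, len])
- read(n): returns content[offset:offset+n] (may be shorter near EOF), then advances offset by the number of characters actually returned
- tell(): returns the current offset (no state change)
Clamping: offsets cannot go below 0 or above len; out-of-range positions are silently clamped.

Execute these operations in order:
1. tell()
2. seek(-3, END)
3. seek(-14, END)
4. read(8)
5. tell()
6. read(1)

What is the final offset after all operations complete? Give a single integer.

After 1 (tell()): offset=0
After 2 (seek(-3, END)): offset=18
After 3 (seek(-14, END)): offset=7
After 4 (read(8)): returned 'SXOXWX9D', offset=15
After 5 (tell()): offset=15
After 6 (read(1)): returned '7', offset=16

Answer: 16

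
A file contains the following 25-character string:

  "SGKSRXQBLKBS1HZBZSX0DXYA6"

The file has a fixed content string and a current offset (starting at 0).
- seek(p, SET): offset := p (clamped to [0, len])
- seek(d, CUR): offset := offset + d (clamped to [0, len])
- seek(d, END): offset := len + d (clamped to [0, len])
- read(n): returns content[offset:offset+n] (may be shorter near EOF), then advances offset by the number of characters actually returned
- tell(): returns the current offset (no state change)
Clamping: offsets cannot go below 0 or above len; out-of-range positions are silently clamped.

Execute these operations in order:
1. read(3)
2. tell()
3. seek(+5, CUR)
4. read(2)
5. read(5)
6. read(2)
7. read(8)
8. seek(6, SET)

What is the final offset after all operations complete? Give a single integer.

Answer: 6

Derivation:
After 1 (read(3)): returned 'SGK', offset=3
After 2 (tell()): offset=3
After 3 (seek(+5, CUR)): offset=8
After 4 (read(2)): returned 'LK', offset=10
After 5 (read(5)): returned 'BS1HZ', offset=15
After 6 (read(2)): returned 'BZ', offset=17
After 7 (read(8)): returned 'SX0DXYA6', offset=25
After 8 (seek(6, SET)): offset=6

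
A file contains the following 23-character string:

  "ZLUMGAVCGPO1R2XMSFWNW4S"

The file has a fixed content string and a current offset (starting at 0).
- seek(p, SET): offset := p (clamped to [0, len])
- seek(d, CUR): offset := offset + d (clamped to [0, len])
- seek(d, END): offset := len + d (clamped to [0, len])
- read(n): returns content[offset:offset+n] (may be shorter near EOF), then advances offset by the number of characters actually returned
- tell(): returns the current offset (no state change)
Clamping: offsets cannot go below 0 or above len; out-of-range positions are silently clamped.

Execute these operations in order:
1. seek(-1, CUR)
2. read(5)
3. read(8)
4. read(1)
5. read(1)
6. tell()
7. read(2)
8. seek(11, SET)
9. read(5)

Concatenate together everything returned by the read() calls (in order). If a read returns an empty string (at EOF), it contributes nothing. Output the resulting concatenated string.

Answer: ZLUMGAVCGPO1R2XMS1R2XM

Derivation:
After 1 (seek(-1, CUR)): offset=0
After 2 (read(5)): returned 'ZLUMG', offset=5
After 3 (read(8)): returned 'AVCGPO1R', offset=13
After 4 (read(1)): returned '2', offset=14
After 5 (read(1)): returned 'X', offset=15
After 6 (tell()): offset=15
After 7 (read(2)): returned 'MS', offset=17
After 8 (seek(11, SET)): offset=11
After 9 (read(5)): returned '1R2XM', offset=16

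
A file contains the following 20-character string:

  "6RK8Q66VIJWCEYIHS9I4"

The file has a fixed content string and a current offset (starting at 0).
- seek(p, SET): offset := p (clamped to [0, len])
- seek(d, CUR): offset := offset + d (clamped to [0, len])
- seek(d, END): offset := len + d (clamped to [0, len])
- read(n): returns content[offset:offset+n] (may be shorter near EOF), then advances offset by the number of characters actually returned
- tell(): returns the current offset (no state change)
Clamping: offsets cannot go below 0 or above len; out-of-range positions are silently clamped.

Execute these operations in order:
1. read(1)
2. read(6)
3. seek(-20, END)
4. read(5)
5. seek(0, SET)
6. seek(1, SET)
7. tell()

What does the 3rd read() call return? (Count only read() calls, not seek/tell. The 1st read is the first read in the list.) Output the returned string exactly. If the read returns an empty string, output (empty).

After 1 (read(1)): returned '6', offset=1
After 2 (read(6)): returned 'RK8Q66', offset=7
After 3 (seek(-20, END)): offset=0
After 4 (read(5)): returned '6RK8Q', offset=5
After 5 (seek(0, SET)): offset=0
After 6 (seek(1, SET)): offset=1
After 7 (tell()): offset=1

Answer: 6RK8Q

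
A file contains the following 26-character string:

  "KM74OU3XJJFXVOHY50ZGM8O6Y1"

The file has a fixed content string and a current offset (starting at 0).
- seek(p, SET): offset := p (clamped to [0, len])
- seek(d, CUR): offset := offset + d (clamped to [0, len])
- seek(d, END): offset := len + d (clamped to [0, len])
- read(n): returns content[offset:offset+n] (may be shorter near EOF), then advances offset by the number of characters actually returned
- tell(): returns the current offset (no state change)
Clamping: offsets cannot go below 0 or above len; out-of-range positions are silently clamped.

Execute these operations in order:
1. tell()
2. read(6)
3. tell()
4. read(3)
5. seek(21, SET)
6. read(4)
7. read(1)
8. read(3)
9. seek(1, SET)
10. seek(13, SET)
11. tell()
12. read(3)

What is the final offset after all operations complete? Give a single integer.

Answer: 16

Derivation:
After 1 (tell()): offset=0
After 2 (read(6)): returned 'KM74OU', offset=6
After 3 (tell()): offset=6
After 4 (read(3)): returned '3XJ', offset=9
After 5 (seek(21, SET)): offset=21
After 6 (read(4)): returned '8O6Y', offset=25
After 7 (read(1)): returned '1', offset=26
After 8 (read(3)): returned '', offset=26
After 9 (seek(1, SET)): offset=1
After 10 (seek(13, SET)): offset=13
After 11 (tell()): offset=13
After 12 (read(3)): returned 'OHY', offset=16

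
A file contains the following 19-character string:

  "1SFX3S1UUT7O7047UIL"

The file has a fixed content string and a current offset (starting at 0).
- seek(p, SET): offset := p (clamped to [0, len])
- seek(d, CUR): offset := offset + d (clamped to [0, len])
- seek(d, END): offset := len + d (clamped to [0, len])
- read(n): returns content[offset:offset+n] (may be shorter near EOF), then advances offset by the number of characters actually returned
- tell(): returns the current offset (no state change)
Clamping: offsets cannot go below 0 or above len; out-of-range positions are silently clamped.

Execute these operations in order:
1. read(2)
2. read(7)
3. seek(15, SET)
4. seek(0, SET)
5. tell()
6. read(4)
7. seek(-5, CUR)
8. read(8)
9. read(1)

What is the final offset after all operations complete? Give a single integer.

Answer: 9

Derivation:
After 1 (read(2)): returned '1S', offset=2
After 2 (read(7)): returned 'FX3S1UU', offset=9
After 3 (seek(15, SET)): offset=15
After 4 (seek(0, SET)): offset=0
After 5 (tell()): offset=0
After 6 (read(4)): returned '1SFX', offset=4
After 7 (seek(-5, CUR)): offset=0
After 8 (read(8)): returned '1SFX3S1U', offset=8
After 9 (read(1)): returned 'U', offset=9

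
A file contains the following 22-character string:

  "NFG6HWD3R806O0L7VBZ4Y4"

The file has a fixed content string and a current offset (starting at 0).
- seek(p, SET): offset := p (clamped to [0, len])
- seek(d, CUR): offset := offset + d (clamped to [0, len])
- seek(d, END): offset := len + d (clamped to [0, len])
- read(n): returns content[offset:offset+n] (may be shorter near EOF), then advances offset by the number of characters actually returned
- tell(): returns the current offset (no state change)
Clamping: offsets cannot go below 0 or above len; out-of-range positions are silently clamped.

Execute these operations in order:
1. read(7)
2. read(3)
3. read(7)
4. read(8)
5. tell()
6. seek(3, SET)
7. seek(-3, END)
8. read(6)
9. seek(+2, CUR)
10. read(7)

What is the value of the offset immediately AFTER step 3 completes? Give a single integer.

After 1 (read(7)): returned 'NFG6HWD', offset=7
After 2 (read(3)): returned '3R8', offset=10
After 3 (read(7)): returned '06O0L7V', offset=17

Answer: 17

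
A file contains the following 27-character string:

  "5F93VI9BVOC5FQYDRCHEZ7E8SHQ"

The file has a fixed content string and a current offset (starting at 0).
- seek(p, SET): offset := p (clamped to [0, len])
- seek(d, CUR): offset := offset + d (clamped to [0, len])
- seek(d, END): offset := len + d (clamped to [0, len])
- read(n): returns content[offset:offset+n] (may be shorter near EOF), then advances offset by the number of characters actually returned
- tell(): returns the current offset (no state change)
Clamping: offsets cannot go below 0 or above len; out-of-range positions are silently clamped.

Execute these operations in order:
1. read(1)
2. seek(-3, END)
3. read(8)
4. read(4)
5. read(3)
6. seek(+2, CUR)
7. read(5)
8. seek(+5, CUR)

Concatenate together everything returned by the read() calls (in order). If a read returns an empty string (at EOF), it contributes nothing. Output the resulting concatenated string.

Answer: 5SHQ

Derivation:
After 1 (read(1)): returned '5', offset=1
After 2 (seek(-3, END)): offset=24
After 3 (read(8)): returned 'SHQ', offset=27
After 4 (read(4)): returned '', offset=27
After 5 (read(3)): returned '', offset=27
After 6 (seek(+2, CUR)): offset=27
After 7 (read(5)): returned '', offset=27
After 8 (seek(+5, CUR)): offset=27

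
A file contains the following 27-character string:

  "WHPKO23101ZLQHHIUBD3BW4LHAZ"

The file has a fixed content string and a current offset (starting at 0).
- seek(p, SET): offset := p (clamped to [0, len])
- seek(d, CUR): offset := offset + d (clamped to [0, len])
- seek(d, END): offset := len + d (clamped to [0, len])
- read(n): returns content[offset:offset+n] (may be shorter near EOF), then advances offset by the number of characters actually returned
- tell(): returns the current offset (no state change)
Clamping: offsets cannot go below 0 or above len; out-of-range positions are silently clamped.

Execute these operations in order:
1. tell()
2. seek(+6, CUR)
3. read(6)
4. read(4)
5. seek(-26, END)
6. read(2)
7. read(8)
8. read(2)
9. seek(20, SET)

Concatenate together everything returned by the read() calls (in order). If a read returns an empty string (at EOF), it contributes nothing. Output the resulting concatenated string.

Answer: 3101ZLQHHIHPKO23101ZLQ

Derivation:
After 1 (tell()): offset=0
After 2 (seek(+6, CUR)): offset=6
After 3 (read(6)): returned '3101ZL', offset=12
After 4 (read(4)): returned 'QHHI', offset=16
After 5 (seek(-26, END)): offset=1
After 6 (read(2)): returned 'HP', offset=3
After 7 (read(8)): returned 'KO23101Z', offset=11
After 8 (read(2)): returned 'LQ', offset=13
After 9 (seek(20, SET)): offset=20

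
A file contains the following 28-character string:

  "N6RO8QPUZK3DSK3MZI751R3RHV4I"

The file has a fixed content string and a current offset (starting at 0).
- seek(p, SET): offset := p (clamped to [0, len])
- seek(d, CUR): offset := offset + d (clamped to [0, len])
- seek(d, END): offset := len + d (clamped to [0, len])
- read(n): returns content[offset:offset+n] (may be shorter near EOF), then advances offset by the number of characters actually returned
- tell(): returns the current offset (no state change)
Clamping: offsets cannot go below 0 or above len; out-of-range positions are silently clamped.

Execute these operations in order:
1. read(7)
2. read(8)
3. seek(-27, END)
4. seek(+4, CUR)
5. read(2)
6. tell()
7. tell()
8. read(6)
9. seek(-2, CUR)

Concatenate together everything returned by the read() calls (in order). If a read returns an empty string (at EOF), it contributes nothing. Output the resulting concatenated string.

After 1 (read(7)): returned 'N6RO8QP', offset=7
After 2 (read(8)): returned 'UZK3DSK3', offset=15
After 3 (seek(-27, END)): offset=1
After 4 (seek(+4, CUR)): offset=5
After 5 (read(2)): returned 'QP', offset=7
After 6 (tell()): offset=7
After 7 (tell()): offset=7
After 8 (read(6)): returned 'UZK3DS', offset=13
After 9 (seek(-2, CUR)): offset=11

Answer: N6RO8QPUZK3DSK3QPUZK3DS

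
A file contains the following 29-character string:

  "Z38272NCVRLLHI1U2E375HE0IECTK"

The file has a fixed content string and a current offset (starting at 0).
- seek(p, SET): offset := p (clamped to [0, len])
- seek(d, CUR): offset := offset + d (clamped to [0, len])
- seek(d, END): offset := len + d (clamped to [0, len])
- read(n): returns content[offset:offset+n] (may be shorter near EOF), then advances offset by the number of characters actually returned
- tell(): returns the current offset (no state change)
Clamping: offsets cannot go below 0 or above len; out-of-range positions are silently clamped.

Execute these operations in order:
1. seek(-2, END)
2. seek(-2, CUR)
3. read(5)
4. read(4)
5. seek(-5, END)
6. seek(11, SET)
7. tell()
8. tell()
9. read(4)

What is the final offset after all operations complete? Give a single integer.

Answer: 15

Derivation:
After 1 (seek(-2, END)): offset=27
After 2 (seek(-2, CUR)): offset=25
After 3 (read(5)): returned 'ECTK', offset=29
After 4 (read(4)): returned '', offset=29
After 5 (seek(-5, END)): offset=24
After 6 (seek(11, SET)): offset=11
After 7 (tell()): offset=11
After 8 (tell()): offset=11
After 9 (read(4)): returned 'LHI1', offset=15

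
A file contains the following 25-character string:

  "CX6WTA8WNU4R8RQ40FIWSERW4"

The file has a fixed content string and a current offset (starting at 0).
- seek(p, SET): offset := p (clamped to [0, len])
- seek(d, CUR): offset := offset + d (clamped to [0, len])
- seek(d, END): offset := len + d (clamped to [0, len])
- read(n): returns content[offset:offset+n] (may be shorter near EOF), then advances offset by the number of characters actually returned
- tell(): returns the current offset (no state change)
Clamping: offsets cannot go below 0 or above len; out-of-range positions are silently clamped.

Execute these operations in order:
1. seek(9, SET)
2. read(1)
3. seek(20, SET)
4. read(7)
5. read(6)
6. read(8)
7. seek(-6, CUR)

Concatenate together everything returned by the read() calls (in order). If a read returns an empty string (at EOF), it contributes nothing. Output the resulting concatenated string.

After 1 (seek(9, SET)): offset=9
After 2 (read(1)): returned 'U', offset=10
After 3 (seek(20, SET)): offset=20
After 4 (read(7)): returned 'SERW4', offset=25
After 5 (read(6)): returned '', offset=25
After 6 (read(8)): returned '', offset=25
After 7 (seek(-6, CUR)): offset=19

Answer: USERW4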